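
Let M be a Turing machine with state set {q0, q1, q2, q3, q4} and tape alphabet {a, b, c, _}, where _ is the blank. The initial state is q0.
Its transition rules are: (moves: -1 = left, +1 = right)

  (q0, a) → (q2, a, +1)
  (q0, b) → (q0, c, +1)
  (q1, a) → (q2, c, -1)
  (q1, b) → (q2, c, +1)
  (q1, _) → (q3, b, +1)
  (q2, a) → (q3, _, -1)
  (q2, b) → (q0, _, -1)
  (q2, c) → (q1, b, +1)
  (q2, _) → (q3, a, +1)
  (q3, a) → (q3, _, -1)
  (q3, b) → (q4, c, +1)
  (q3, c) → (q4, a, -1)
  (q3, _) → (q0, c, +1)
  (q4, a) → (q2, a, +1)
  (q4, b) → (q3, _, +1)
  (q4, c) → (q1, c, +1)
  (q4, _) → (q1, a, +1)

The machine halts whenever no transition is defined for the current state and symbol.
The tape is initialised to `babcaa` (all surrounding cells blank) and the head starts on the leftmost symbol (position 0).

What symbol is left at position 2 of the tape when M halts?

_

q0 | __[b]abcaa   read b → write c, move +1, go to q0
q0 | __c[a]bcaa   read a → write a, move +1, go to q2
q2 | __ca[b]caa   read b → write _, move -1, go to q0
q0 | __c[a]_caa   read a → write a, move +1, go to q2
q2 | __ca[_]caa   read _ → write a, move +1, go to q3
q3 | __caa[c]aa   read c → write a, move -1, go to q4
q4 | __ca[a]aaa   read a → write a, move +1, go to q2
q2 | __caa[a]aa   read a → write _, move -1, go to q3
q3 | __ca[a]_aa   read a → write _, move -1, go to q3
q3 | __c[a]__aa   read a → write _, move -1, go to q3
q3 | __[c]___aa   read c → write a, move -1, go to q4
q4 | _[_]a___aa   read _ → write a, move +1, go to q1
q1 | _a[a]___aa   read a → write c, move -1, go to q2
q2 | _[a]c___aa   read a → write _, move -1, go to q3
q3 | [_]_c___aa   read _ → write c, move +1, go to q0
q0 | c[_]c___aa
Cell 2 holds _ when M halts.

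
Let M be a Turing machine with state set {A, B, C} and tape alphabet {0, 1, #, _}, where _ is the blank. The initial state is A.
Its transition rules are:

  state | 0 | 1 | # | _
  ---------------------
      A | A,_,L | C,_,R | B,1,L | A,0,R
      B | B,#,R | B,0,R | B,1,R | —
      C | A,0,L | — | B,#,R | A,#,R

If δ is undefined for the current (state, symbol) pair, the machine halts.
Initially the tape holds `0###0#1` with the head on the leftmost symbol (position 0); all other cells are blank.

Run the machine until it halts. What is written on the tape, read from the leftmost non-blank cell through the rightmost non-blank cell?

A | _[0]###0#1_   read 0 → write _, move L, go to A
A | [_]_###0#1_   read _ → write 0, move R, go to A
A | 0[_]###0#1_   read _ → write 0, move R, go to A
A | 00[#]##0#1_   read # → write 1, move L, go to B
B | 0[0]1##0#1_   read 0 → write #, move R, go to B
B | 0#[1]##0#1_   read 1 → write 0, move R, go to B
B | 0#0[#]#0#1_   read # → write 1, move R, go to B
B | 0#01[#]0#1_   read # → write 1, move R, go to B
B | 0#011[0]#1_   read 0 → write #, move R, go to B
B | 0#011#[#]1_   read # → write 1, move R, go to B
B | 0#011#1[1]_   read 1 → write 0, move R, go to B
B | 0#011#10[_]
The non-blank tape span at halt is 0#011#10.

0#011#10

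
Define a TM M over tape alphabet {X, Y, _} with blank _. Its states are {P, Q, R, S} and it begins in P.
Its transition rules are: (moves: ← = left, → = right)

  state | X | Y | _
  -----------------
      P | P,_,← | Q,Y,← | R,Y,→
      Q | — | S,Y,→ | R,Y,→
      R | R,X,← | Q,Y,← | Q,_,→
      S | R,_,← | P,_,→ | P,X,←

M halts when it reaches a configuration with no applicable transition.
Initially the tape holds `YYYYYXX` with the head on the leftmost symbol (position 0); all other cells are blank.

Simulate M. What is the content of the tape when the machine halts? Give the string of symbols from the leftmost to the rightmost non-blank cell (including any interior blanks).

state=P head=0 tape=_[Y]YYYYXX   (P,Y)→(Q,Y,←)
state=Q head=-1 tape=[_]YYYYYXX   (Q,_)→(R,Y,→)
state=R head=0 tape=Y[Y]YYYYXX   (R,Y)→(Q,Y,←)
state=Q head=-1 tape=[Y]YYYYYXX   (Q,Y)→(S,Y,→)
state=S head=0 tape=Y[Y]YYYYXX   (S,Y)→(P,_,→)
state=P head=1 tape=Y_[Y]YYYXX   (P,Y)→(Q,Y,←)
state=Q head=0 tape=Y[_]YYYYXX   (Q,_)→(R,Y,→)
state=R head=1 tape=YY[Y]YYYXX   (R,Y)→(Q,Y,←)
state=Q head=0 tape=Y[Y]YYYYXX   (Q,Y)→(S,Y,→)
state=S head=1 tape=YY[Y]YYYXX   (S,Y)→(P,_,→)
state=P head=2 tape=YY_[Y]YYXX   (P,Y)→(Q,Y,←)
state=Q head=1 tape=YY[_]YYYXX   (Q,_)→(R,Y,→)
state=R head=2 tape=YYY[Y]YYXX   (R,Y)→(Q,Y,←)
state=Q head=1 tape=YY[Y]YYYXX   (Q,Y)→(S,Y,→)
state=S head=2 tape=YYY[Y]YYXX   (S,Y)→(P,_,→)
state=P head=3 tape=YYY_[Y]YXX   (P,Y)→(Q,Y,←)
state=Q head=2 tape=YYY[_]YYXX   (Q,_)→(R,Y,→)
state=R head=3 tape=YYYY[Y]YXX   (R,Y)→(Q,Y,←)
state=Q head=2 tape=YYY[Y]YYXX   (Q,Y)→(S,Y,→)
state=S head=3 tape=YYYY[Y]YXX   (S,Y)→(P,_,→)
state=P head=4 tape=YYYY_[Y]XX   (P,Y)→(Q,Y,←)
state=Q head=3 tape=YYYY[_]YXX   (Q,_)→(R,Y,→)
state=R head=4 tape=YYYYY[Y]XX   (R,Y)→(Q,Y,←)
state=Q head=3 tape=YYYY[Y]YXX   (Q,Y)→(S,Y,→)
state=S head=4 tape=YYYYY[Y]XX   (S,Y)→(P,_,→)
state=P head=5 tape=YYYYY_[X]X   (P,X)→(P,_,←)
state=P head=4 tape=YYYYY[_]_X   (P,_)→(R,Y,→)
state=R head=5 tape=YYYYYY[_]X   (R,_)→(Q,_,→)
state=Q head=6 tape=YYYYYY_[X]
The non-blank tape span at halt is YYYYYY_X.

YYYYYY_X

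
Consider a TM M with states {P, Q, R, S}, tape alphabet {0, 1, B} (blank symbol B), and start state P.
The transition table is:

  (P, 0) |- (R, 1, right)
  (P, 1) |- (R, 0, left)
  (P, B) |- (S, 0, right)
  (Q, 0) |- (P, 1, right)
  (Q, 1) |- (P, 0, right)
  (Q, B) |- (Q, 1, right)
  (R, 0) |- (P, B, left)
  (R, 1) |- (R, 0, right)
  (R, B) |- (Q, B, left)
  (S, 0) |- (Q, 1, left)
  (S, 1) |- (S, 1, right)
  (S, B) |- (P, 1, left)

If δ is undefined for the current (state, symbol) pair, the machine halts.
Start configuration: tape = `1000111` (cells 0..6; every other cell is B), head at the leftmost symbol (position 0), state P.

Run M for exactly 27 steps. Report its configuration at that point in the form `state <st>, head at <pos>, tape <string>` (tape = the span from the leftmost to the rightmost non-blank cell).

P | BB[1]000111B   read 1 → write 0, move left, go to R
R | B[B]0000111B   read B → write B, move left, go to Q
Q | [B]B0000111B   read B → write 1, move right, go to Q
Q | 1[B]0000111B   read B → write 1, move right, go to Q
Q | 11[0]000111B   read 0 → write 1, move right, go to P
P | 111[0]00111B   read 0 → write 1, move right, go to R
R | 1111[0]0111B   read 0 → write B, move left, go to P
P | 111[1]B0111B   read 1 → write 0, move left, go to R
R | 11[1]0B0111B   read 1 → write 0, move right, go to R
R | 110[0]B0111B   read 0 → write B, move left, go to P
P | 11[0]BB0111B   read 0 → write 1, move right, go to R
R | 111[B]B0111B   read B → write B, move left, go to Q
Q | 11[1]BB0111B   read 1 → write 0, move right, go to P
P | 110[B]B0111B   read B → write 0, move right, go to S
S | 1100[B]0111B   read B → write 1, move left, go to P
P | 110[0]10111B   read 0 → write 1, move right, go to R
R | 1101[1]0111B   read 1 → write 0, move right, go to R
R | 11010[0]111B   read 0 → write B, move left, go to P
P | 1101[0]B111B   read 0 → write 1, move right, go to R
R | 11011[B]111B   read B → write B, move left, go to Q
Q | 1101[1]B111B   read 1 → write 0, move right, go to P
P | 11010[B]111B   read B → write 0, move right, go to S
S | 110100[1]11B   read 1 → write 1, move right, go to S
S | 1101001[1]1B   read 1 → write 1, move right, go to S
S | 11010011[1]B   read 1 → write 1, move right, go to S
S | 110100111[B]   read B → write 1, move left, go to P
P | 11010011[1]1   read 1 → write 0, move left, go to R
R | 1101001[1]01
After 27 steps: state R, head at 5, tape 1101001101.

state R, head at 5, tape 1101001101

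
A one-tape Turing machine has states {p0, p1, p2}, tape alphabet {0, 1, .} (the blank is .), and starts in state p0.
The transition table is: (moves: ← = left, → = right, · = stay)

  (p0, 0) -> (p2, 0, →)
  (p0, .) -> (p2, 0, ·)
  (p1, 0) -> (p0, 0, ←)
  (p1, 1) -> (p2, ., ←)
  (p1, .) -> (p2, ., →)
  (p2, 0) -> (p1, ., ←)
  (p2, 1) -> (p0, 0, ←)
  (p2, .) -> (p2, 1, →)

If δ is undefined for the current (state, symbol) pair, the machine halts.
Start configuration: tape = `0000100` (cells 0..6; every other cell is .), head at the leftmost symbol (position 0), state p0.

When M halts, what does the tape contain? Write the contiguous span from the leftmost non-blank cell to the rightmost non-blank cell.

110..0100

state=p0 head=0 tape=..[0]000100   (p0,0)→(p2,0,→)
state=p2 head=1 tape=..0[0]00100   (p2,0)→(p1,.,←)
state=p1 head=0 tape=..[0].00100   (p1,0)→(p0,0,←)
state=p0 head=-1 tape=.[.]0.00100   (p0,.)→(p2,0,·)
state=p2 head=-1 tape=.[0]0.00100   (p2,0)→(p1,.,←)
state=p1 head=-2 tape=[.].0.00100   (p1,.)→(p2,.,→)
state=p2 head=-1 tape=.[.]0.00100   (p2,.)→(p2,1,→)
state=p2 head=0 tape=.1[0].00100   (p2,0)→(p1,.,←)
state=p1 head=-1 tape=.[1]..00100   (p1,1)→(p2,.,←)
state=p2 head=-2 tape=[.]...00100   (p2,.)→(p2,1,→)
state=p2 head=-1 tape=1[.]..00100   (p2,.)→(p2,1,→)
state=p2 head=0 tape=11[.].00100   (p2,.)→(p2,1,→)
state=p2 head=1 tape=111[.]00100   (p2,.)→(p2,1,→)
state=p2 head=2 tape=1111[0]0100   (p2,0)→(p1,.,←)
state=p1 head=1 tape=111[1].0100   (p1,1)→(p2,.,←)
state=p2 head=0 tape=11[1]..0100   (p2,1)→(p0,0,←)
state=p0 head=-1 tape=1[1]0..0100
The non-blank tape span at halt is 110..0100.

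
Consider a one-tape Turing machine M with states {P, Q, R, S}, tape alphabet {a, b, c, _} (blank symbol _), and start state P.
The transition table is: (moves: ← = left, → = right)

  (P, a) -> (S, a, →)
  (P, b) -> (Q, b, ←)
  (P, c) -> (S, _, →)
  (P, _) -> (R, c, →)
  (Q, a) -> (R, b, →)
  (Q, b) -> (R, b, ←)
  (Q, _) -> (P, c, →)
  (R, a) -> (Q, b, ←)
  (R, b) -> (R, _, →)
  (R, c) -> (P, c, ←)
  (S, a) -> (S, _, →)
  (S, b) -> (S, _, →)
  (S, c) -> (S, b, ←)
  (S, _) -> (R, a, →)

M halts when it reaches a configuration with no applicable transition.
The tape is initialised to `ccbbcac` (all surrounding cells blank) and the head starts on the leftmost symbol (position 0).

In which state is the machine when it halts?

P | [c]cbbcac   read c → write _, move →, go to S
S | _[c]bbcac   read c → write b, move ←, go to S
S | [_]bbbcac   read _ → write a, move →, go to R
R | a[b]bbcac   read b → write _, move →, go to R
R | a_[b]bcac   read b → write _, move →, go to R
R | a__[b]cac   read b → write _, move →, go to R
R | a___[c]ac   read c → write c, move ←, go to P
P | a__[_]cac   read _ → write c, move →, go to R
R | a__c[c]ac   read c → write c, move ←, go to P
P | a__[c]cac   read c → write _, move →, go to S
S | a___[c]ac   read c → write b, move ←, go to S
S | a__[_]bac   read _ → write a, move →, go to R
R | a__a[b]ac   read b → write _, move →, go to R
R | a__a_[a]c   read a → write b, move ←, go to Q
Q | a__a[_]bc   read _ → write c, move →, go to P
P | a__ac[b]c   read b → write b, move ←, go to Q
Q | a__a[c]bc
No transition is defined for (Q, c); M halts in state Q.

Q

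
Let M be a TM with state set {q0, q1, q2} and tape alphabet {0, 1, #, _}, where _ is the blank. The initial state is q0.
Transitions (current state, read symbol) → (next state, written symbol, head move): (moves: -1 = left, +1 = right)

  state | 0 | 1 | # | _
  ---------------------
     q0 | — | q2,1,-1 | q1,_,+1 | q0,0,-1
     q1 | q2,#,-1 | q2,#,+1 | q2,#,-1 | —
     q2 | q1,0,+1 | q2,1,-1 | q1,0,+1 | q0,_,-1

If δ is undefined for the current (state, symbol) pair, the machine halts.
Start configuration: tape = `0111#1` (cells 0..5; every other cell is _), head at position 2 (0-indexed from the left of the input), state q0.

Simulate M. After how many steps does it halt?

14

state=q0 head=2 tape=01[1]1#1_   (q0,1)→(q2,1,-1)
state=q2 head=1 tape=0[1]11#1_   (q2,1)→(q2,1,-1)
state=q2 head=0 tape=[0]111#1_   (q2,0)→(q1,0,+1)
state=q1 head=1 tape=0[1]11#1_   (q1,1)→(q2,#,+1)
state=q2 head=2 tape=0#[1]1#1_   (q2,1)→(q2,1,-1)
state=q2 head=1 tape=0[#]11#1_   (q2,#)→(q1,0,+1)
state=q1 head=2 tape=00[1]1#1_   (q1,1)→(q2,#,+1)
state=q2 head=3 tape=00#[1]#1_   (q2,1)→(q2,1,-1)
state=q2 head=2 tape=00[#]1#1_   (q2,#)→(q1,0,+1)
state=q1 head=3 tape=000[1]#1_   (q1,1)→(q2,#,+1)
state=q2 head=4 tape=000#[#]1_   (q2,#)→(q1,0,+1)
state=q1 head=5 tape=000#0[1]_   (q1,1)→(q2,#,+1)
state=q2 head=6 tape=000#0#[_]   (q2,_)→(q0,_,-1)
state=q0 head=5 tape=000#0[#]_   (q0,#)→(q1,_,+1)
state=q1 head=6 tape=000#0_[_]
M halts after 14 transitions.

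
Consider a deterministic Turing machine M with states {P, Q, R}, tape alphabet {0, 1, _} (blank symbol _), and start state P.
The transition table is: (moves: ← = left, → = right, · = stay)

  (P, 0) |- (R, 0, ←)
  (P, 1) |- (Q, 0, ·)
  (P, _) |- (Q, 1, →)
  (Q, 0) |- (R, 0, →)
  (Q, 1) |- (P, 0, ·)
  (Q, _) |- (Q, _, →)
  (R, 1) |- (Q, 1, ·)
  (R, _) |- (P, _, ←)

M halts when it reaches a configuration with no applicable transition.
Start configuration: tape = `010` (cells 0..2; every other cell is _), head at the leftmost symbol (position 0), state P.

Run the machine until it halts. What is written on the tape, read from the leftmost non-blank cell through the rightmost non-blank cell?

1_000

state=P head=0 tape=__[0]10   (P,0)→(R,0,←)
state=R head=-1 tape=_[_]010   (R,_)→(P,_,←)
state=P head=-2 tape=[_]_010   (P,_)→(Q,1,→)
state=Q head=-1 tape=1[_]010   (Q,_)→(Q,_,→)
state=Q head=0 tape=1_[0]10   (Q,0)→(R,0,→)
state=R head=1 tape=1_0[1]0   (R,1)→(Q,1,·)
state=Q head=1 tape=1_0[1]0   (Q,1)→(P,0,·)
state=P head=1 tape=1_0[0]0   (P,0)→(R,0,←)
state=R head=0 tape=1_[0]00
The non-blank tape span at halt is 1_000.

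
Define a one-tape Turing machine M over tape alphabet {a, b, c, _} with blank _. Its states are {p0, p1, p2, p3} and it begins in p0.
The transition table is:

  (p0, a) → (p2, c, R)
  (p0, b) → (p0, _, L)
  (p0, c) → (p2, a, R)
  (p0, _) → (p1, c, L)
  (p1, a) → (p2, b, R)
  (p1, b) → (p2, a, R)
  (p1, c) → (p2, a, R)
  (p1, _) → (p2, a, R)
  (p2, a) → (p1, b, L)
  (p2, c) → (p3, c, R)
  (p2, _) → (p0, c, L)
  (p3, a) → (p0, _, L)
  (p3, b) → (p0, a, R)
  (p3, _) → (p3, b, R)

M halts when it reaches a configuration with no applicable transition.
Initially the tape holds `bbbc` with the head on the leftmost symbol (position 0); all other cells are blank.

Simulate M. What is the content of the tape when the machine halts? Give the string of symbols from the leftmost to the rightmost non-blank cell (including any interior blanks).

acbacc

state=p0 head=0 tape=__[b]bbc   (p0,b)→(p0,_,L)
state=p0 head=-1 tape=_[_]_bbc   (p0,_)→(p1,c,L)
state=p1 head=-2 tape=[_]c_bbc   (p1,_)→(p2,a,R)
state=p2 head=-1 tape=a[c]_bbc   (p2,c)→(p3,c,R)
state=p3 head=0 tape=ac[_]bbc   (p3,_)→(p3,b,R)
state=p3 head=1 tape=acb[b]bc   (p3,b)→(p0,a,R)
state=p0 head=2 tape=acba[b]c   (p0,b)→(p0,_,L)
state=p0 head=1 tape=acb[a]_c   (p0,a)→(p2,c,R)
state=p2 head=2 tape=acbc[_]c   (p2,_)→(p0,c,L)
state=p0 head=1 tape=acb[c]cc   (p0,c)→(p2,a,R)
state=p2 head=2 tape=acba[c]c   (p2,c)→(p3,c,R)
state=p3 head=3 tape=acbac[c]
The non-blank tape span at halt is acbacc.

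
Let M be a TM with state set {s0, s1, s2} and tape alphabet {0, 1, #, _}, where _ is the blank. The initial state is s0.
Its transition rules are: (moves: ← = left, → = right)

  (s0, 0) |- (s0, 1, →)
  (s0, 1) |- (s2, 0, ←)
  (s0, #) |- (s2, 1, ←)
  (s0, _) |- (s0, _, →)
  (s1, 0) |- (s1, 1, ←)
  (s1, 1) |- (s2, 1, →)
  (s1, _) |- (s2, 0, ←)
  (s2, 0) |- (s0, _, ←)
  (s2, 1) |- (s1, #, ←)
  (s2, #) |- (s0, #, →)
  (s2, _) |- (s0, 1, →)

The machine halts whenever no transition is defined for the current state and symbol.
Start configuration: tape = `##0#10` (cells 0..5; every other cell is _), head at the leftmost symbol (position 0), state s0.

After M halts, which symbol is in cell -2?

#

state=s0 head=0 tape=___[#]#0#10   (s0,#)→(s2,1,←)
state=s2 head=-1 tape=__[_]1#0#10   (s2,_)→(s0,1,→)
state=s0 head=0 tape=__1[1]#0#10   (s0,1)→(s2,0,←)
state=s2 head=-1 tape=__[1]0#0#10   (s2,1)→(s1,#,←)
state=s1 head=-2 tape=_[_]#0#0#10   (s1,_)→(s2,0,←)
state=s2 head=-3 tape=[_]0#0#0#10   (s2,_)→(s0,1,→)
state=s0 head=-2 tape=1[0]#0#0#10   (s0,0)→(s0,1,→)
state=s0 head=-1 tape=11[#]0#0#10   (s0,#)→(s2,1,←)
state=s2 head=-2 tape=1[1]10#0#10   (s2,1)→(s1,#,←)
state=s1 head=-3 tape=[1]#10#0#10   (s1,1)→(s2,1,→)
state=s2 head=-2 tape=1[#]10#0#10   (s2,#)→(s0,#,→)
state=s0 head=-1 tape=1#[1]0#0#10   (s0,1)→(s2,0,←)
state=s2 head=-2 tape=1[#]00#0#10   (s2,#)→(s0,#,→)
state=s0 head=-1 tape=1#[0]0#0#10   (s0,0)→(s0,1,→)
state=s0 head=0 tape=1#1[0]#0#10   (s0,0)→(s0,1,→)
state=s0 head=1 tape=1#11[#]0#10   (s0,#)→(s2,1,←)
state=s2 head=0 tape=1#1[1]10#10   (s2,1)→(s1,#,←)
state=s1 head=-1 tape=1#[1]#10#10   (s1,1)→(s2,1,→)
state=s2 head=0 tape=1#1[#]10#10   (s2,#)→(s0,#,→)
state=s0 head=1 tape=1#1#[1]0#10   (s0,1)→(s2,0,←)
state=s2 head=0 tape=1#1[#]00#10   (s2,#)→(s0,#,→)
state=s0 head=1 tape=1#1#[0]0#10   (s0,0)→(s0,1,→)
state=s0 head=2 tape=1#1#1[0]#10   (s0,0)→(s0,1,→)
state=s0 head=3 tape=1#1#11[#]10   (s0,#)→(s2,1,←)
state=s2 head=2 tape=1#1#1[1]110   (s2,1)→(s1,#,←)
state=s1 head=1 tape=1#1#[1]#110   (s1,1)→(s2,1,→)
state=s2 head=2 tape=1#1#1[#]110   (s2,#)→(s0,#,→)
state=s0 head=3 tape=1#1#1#[1]10   (s0,1)→(s2,0,←)
state=s2 head=2 tape=1#1#1[#]010   (s2,#)→(s0,#,→)
state=s0 head=3 tape=1#1#1#[0]10   (s0,0)→(s0,1,→)
state=s0 head=4 tape=1#1#1#1[1]0   (s0,1)→(s2,0,←)
state=s2 head=3 tape=1#1#1#[1]00   (s2,1)→(s1,#,←)
state=s1 head=2 tape=1#1#1[#]#00
Cell -2 holds # when M halts.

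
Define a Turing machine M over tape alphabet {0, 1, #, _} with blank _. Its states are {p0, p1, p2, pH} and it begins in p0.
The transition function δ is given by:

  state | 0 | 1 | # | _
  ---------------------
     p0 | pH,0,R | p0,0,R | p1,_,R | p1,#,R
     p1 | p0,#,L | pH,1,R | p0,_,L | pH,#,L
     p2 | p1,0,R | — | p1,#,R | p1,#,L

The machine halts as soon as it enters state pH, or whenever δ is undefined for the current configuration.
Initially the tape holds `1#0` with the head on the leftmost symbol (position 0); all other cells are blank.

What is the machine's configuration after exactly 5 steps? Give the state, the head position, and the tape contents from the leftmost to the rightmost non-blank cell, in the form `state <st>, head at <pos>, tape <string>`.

p0 | [1]#0   read 1 → write 0, move R, go to p0
p0 | 0[#]0   read # → write _, move R, go to p1
p1 | 0_[0]   read 0 → write #, move L, go to p0
p0 | 0[_]#   read _ → write #, move R, go to p1
p1 | 0#[#]   read # → write _, move L, go to p0
p0 | 0[#]_
After 5 steps: state p0, head at 1, tape 0#.

state p0, head at 1, tape 0#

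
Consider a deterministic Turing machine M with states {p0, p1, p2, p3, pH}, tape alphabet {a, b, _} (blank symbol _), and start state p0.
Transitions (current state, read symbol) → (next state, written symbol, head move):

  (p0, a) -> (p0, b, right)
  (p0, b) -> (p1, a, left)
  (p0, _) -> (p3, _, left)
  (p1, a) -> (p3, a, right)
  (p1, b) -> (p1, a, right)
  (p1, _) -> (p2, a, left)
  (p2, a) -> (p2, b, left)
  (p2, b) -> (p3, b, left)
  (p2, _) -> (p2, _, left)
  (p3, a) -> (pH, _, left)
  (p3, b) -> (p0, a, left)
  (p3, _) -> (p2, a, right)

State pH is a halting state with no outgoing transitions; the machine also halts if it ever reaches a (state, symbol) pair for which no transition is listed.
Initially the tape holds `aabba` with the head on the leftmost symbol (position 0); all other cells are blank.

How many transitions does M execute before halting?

p0 | [a]abba_   read a → write b, move right, go to p0
p0 | b[a]bba_   read a → write b, move right, go to p0
p0 | bb[b]ba_   read b → write a, move left, go to p1
p1 | b[b]aba_   read b → write a, move right, go to p1
p1 | ba[a]ba_   read a → write a, move right, go to p3
p3 | baa[b]a_   read b → write a, move left, go to p0
p0 | ba[a]aa_   read a → write b, move right, go to p0
p0 | bab[a]a_   read a → write b, move right, go to p0
p0 | babb[a]_   read a → write b, move right, go to p0
p0 | babbb[_]   read _ → write _, move left, go to p3
p3 | babb[b]_   read b → write a, move left, go to p0
p0 | bab[b]a_   read b → write a, move left, go to p1
p1 | ba[b]aa_   read b → write a, move right, go to p1
p1 | baa[a]a_   read a → write a, move right, go to p3
p3 | baaa[a]_   read a → write _, move left, go to pH
pH | baa[a]__
M halts after 15 transitions.

15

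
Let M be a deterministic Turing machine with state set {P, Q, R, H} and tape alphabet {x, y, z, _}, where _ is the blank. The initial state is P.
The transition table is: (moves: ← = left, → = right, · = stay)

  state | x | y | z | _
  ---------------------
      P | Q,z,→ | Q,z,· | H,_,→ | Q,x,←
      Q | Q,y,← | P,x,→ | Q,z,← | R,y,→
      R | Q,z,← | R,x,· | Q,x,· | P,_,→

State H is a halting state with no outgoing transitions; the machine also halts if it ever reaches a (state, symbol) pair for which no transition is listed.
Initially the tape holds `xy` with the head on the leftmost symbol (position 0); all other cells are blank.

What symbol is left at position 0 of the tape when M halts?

P | __[x]y_   read x → write z, move →, go to Q
Q | __z[y]_   read y → write x, move →, go to P
P | __zx[_]   read _ → write x, move ←, go to Q
Q | __z[x]x   read x → write y, move ←, go to Q
Q | __[z]yx   read z → write z, move ←, go to Q
Q | _[_]zyx   read _ → write y, move →, go to R
R | _y[z]yx   read z → write x, move ·, go to Q
Q | _y[x]yx   read x → write y, move ←, go to Q
Q | _[y]yyx   read y → write x, move →, go to P
P | _x[y]yx   read y → write z, move ·, go to Q
Q | _x[z]yx   read z → write z, move ←, go to Q
Q | _[x]zyx   read x → write y, move ←, go to Q
Q | [_]yzyx   read _ → write y, move →, go to R
R | y[y]zyx   read y → write x, move ·, go to R
R | y[x]zyx   read x → write z, move ←, go to Q
Q | [y]zzyx   read y → write x, move →, go to P
P | x[z]zyx   read z → write _, move →, go to H
H | x_[z]yx
Cell 0 holds z when M halts.

z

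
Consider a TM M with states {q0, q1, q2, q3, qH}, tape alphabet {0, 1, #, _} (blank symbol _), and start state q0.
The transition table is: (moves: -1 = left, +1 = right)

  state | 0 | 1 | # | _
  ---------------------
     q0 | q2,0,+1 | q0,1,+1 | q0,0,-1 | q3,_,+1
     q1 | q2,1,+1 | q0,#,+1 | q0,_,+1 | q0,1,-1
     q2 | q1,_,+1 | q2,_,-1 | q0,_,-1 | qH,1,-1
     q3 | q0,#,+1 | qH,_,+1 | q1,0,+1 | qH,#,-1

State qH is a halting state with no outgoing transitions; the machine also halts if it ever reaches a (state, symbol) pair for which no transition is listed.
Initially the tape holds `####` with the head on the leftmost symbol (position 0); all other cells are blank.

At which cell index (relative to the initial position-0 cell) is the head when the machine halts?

1

q0 | _[#]###   read # → write 0, move -1, go to q0
q0 | [_]0###   read _ → write _, move +1, go to q3
q3 | _[0]###   read 0 → write #, move +1, go to q0
q0 | _#[#]##   read # → write 0, move -1, go to q0
q0 | _[#]0##   read # → write 0, move -1, go to q0
q0 | [_]00##   read _ → write _, move +1, go to q3
q3 | _[0]0##   read 0 → write #, move +1, go to q0
q0 | _#[0]##   read 0 → write 0, move +1, go to q2
q2 | _#0[#]#   read # → write _, move -1, go to q0
q0 | _#[0]_#   read 0 → write 0, move +1, go to q2
q2 | _#0[_]#   read _ → write 1, move -1, go to qH
qH | _#[0]1#
At halt the head is at cell 1.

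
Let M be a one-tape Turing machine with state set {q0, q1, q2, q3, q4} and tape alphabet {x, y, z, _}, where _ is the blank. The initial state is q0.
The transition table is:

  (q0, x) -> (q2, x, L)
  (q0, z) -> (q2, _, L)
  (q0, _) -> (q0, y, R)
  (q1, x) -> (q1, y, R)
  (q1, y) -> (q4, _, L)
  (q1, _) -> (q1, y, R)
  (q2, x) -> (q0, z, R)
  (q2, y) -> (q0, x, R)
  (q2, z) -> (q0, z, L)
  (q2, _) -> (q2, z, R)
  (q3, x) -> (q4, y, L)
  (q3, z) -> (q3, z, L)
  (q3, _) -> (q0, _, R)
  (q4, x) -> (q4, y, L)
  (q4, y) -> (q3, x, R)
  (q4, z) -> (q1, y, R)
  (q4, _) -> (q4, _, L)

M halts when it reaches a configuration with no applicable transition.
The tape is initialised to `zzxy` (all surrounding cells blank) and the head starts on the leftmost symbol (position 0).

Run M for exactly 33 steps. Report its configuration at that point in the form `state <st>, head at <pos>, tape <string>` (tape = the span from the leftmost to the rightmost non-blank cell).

state q2, head at -3, tape z_z_xzxy

q0 | ____[z]zxy   read z → write _, move L, go to q2
q2 | ___[_]_zxy   read _ → write z, move R, go to q2
q2 | ___z[_]zxy   read _ → write z, move R, go to q2
q2 | ___zz[z]xy   read z → write z, move L, go to q0
q0 | ___z[z]zxy   read z → write _, move L, go to q2
q2 | ___[z]_zxy   read z → write z, move L, go to q0
q0 | __[_]z_zxy   read _ → write y, move R, go to q0
q0 | __y[z]_zxy   read z → write _, move L, go to q2
q2 | __[y]__zxy   read y → write x, move R, go to q0
q0 | __x[_]_zxy   read _ → write y, move R, go to q0
q0 | __xy[_]zxy   read _ → write y, move R, go to q0
q0 | __xyy[z]xy   read z → write _, move L, go to q2
q2 | __xy[y]_xy   read y → write x, move R, go to q0
q0 | __xyx[_]xy   read _ → write y, move R, go to q0
q0 | __xyxy[x]y   read x → write x, move L, go to q2
q2 | __xyx[y]xy   read y → write x, move R, go to q0
q0 | __xyxx[x]y   read x → write x, move L, go to q2
q2 | __xyx[x]xy   read x → write z, move R, go to q0
q0 | __xyxz[x]y   read x → write x, move L, go to q2
q2 | __xyx[z]xy   read z → write z, move L, go to q0
q0 | __xy[x]zxy   read x → write x, move L, go to q2
q2 | __x[y]xzxy   read y → write x, move R, go to q0
q0 | __xx[x]zxy   read x → write x, move L, go to q2
q2 | __x[x]xzxy   read x → write z, move R, go to q0
q0 | __xz[x]zxy   read x → write x, move L, go to q2
q2 | __x[z]xzxy   read z → write z, move L, go to q0
q0 | __[x]zxzxy   read x → write x, move L, go to q2
q2 | _[_]xzxzxy   read _ → write z, move R, go to q2
q2 | _z[x]zxzxy   read x → write z, move R, go to q0
q0 | _zz[z]xzxy   read z → write _, move L, go to q2
q2 | _z[z]_xzxy   read z → write z, move L, go to q0
q0 | _[z]z_xzxy   read z → write _, move L, go to q2
q2 | [_]_z_xzxy   read _ → write z, move R, go to q2
q2 | z[_]z_xzxy
After 33 steps: state q2, head at -3, tape z_z_xzxy.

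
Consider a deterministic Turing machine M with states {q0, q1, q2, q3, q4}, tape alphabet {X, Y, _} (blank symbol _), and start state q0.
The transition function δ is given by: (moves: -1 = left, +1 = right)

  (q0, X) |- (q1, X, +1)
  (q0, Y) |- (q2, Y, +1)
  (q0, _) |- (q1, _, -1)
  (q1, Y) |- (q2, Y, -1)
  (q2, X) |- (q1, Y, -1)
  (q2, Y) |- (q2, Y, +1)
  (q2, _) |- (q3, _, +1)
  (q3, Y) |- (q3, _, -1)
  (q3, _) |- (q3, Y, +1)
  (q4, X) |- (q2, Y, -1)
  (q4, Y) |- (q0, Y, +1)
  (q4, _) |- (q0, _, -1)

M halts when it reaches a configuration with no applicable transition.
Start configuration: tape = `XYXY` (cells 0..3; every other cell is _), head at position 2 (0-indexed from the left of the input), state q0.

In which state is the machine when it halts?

q1

q0 | _XY[X]Y   read X → write X, move +1, go to q1
q1 | _XYX[Y]   read Y → write Y, move -1, go to q2
q2 | _XY[X]Y   read X → write Y, move -1, go to q1
q1 | _X[Y]YY   read Y → write Y, move -1, go to q2
q2 | _[X]YYY   read X → write Y, move -1, go to q1
q1 | [_]YYYY
No transition is defined for (q1, _); M halts in state q1.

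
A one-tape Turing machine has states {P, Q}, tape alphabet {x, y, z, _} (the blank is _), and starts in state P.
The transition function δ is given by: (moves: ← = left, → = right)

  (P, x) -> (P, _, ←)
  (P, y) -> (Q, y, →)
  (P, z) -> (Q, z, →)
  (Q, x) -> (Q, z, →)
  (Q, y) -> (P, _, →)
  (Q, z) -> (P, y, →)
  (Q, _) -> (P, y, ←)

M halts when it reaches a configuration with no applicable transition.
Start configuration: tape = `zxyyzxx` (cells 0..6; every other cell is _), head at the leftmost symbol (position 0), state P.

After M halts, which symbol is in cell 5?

_

P | [z]xyyzxx   read z → write z, move →, go to Q
Q | z[x]yyzxx   read x → write z, move →, go to Q
Q | zz[y]yzxx   read y → write _, move →, go to P
P | zz_[y]zxx   read y → write y, move →, go to Q
Q | zz_y[z]xx   read z → write y, move →, go to P
P | zz_yy[x]x   read x → write _, move ←, go to P
P | zz_y[y]_x   read y → write y, move →, go to Q
Q | zz_yy[_]x   read _ → write y, move ←, go to P
P | zz_y[y]yx   read y → write y, move →, go to Q
Q | zz_yy[y]x   read y → write _, move →, go to P
P | zz_yy_[x]   read x → write _, move ←, go to P
P | zz_yy[_]_
Cell 5 holds _ when M halts.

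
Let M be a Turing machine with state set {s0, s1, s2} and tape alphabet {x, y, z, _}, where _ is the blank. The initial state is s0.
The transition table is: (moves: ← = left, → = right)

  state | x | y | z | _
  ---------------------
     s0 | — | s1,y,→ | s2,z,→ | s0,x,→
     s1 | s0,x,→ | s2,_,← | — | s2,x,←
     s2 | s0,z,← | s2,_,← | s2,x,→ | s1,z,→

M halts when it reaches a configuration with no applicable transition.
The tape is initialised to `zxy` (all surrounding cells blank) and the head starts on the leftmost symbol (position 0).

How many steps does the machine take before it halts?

state=s0 head=0 tape=[z]xy_   (s0,z)→(s2,z,→)
state=s2 head=1 tape=z[x]y_   (s2,x)→(s0,z,←)
state=s0 head=0 tape=[z]zy_   (s0,z)→(s2,z,→)
state=s2 head=1 tape=z[z]y_   (s2,z)→(s2,x,→)
state=s2 head=2 tape=zx[y]_   (s2,y)→(s2,_,←)
state=s2 head=1 tape=z[x]__   (s2,x)→(s0,z,←)
state=s0 head=0 tape=[z]z__   (s0,z)→(s2,z,→)
state=s2 head=1 tape=z[z]__   (s2,z)→(s2,x,→)
state=s2 head=2 tape=zx[_]_   (s2,_)→(s1,z,→)
state=s1 head=3 tape=zxz[_]   (s1,_)→(s2,x,←)
state=s2 head=2 tape=zx[z]x   (s2,z)→(s2,x,→)
state=s2 head=3 tape=zxx[x]   (s2,x)→(s0,z,←)
state=s0 head=2 tape=zx[x]z
M halts after 12 transitions.

12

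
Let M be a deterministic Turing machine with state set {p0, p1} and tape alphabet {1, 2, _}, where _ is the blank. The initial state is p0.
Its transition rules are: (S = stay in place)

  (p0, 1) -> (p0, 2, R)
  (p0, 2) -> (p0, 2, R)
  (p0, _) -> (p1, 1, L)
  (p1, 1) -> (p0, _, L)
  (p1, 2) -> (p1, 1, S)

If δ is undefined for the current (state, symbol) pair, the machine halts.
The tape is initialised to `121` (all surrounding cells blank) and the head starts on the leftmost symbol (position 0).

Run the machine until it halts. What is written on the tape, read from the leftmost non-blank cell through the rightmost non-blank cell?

p0 | __[1]21_   read 1 → write 2, move R, go to p0
p0 | __2[2]1_   read 2 → write 2, move R, go to p0
p0 | __22[1]_   read 1 → write 2, move R, go to p0
p0 | __222[_]   read _ → write 1, move L, go to p1
p1 | __22[2]1   read 2 → write 1, move S, go to p1
p1 | __22[1]1   read 1 → write _, move L, go to p0
p0 | __2[2]_1   read 2 → write 2, move R, go to p0
p0 | __22[_]1   read _ → write 1, move L, go to p1
p1 | __2[2]11   read 2 → write 1, move S, go to p1
p1 | __2[1]11   read 1 → write _, move L, go to p0
p0 | __[2]_11   read 2 → write 2, move R, go to p0
p0 | __2[_]11   read _ → write 1, move L, go to p1
p1 | __[2]111   read 2 → write 1, move S, go to p1
p1 | __[1]111   read 1 → write _, move L, go to p0
p0 | _[_]_111   read _ → write 1, move L, go to p1
p1 | [_]1_111
The non-blank tape span at halt is 1_111.

1_111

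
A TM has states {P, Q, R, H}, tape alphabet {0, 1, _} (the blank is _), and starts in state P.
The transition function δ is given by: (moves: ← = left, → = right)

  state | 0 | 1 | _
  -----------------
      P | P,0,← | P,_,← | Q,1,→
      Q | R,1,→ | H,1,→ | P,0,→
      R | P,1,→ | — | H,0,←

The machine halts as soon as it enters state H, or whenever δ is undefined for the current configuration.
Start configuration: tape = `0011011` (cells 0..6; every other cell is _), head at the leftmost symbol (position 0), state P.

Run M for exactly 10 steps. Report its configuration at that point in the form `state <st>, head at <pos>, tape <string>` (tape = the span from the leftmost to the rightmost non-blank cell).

state P, head at 0, tape 10___1011

state=P head=0 tape=__[0]011011   (P,0)→(P,0,←)
state=P head=-1 tape=_[_]0011011   (P,_)→(Q,1,→)
state=Q head=0 tape=_1[0]011011   (Q,0)→(R,1,→)
state=R head=1 tape=_11[0]11011   (R,0)→(P,1,→)
state=P head=2 tape=_111[1]1011   (P,1)→(P,_,←)
state=P head=1 tape=_11[1]_1011   (P,1)→(P,_,←)
state=P head=0 tape=_1[1]__1011   (P,1)→(P,_,←)
state=P head=-1 tape=_[1]___1011   (P,1)→(P,_,←)
state=P head=-2 tape=[_]____1011   (P,_)→(Q,1,→)
state=Q head=-1 tape=1[_]___1011   (Q,_)→(P,0,→)
state=P head=0 tape=10[_]__1011
After 10 steps: state P, head at 0, tape 10___1011.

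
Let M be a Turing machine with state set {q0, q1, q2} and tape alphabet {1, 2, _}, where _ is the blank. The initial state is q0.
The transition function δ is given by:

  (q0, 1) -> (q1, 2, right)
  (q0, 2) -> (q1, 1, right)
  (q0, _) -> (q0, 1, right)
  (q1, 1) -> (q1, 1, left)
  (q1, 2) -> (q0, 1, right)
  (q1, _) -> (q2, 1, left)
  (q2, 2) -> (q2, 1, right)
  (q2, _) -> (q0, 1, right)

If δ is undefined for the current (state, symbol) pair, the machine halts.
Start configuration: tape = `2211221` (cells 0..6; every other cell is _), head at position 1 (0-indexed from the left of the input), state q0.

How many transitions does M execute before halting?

state=q0 head=1 tape=2[2]11221_   (q0,2)→(q1,1,right)
state=q1 head=2 tape=21[1]1221_   (q1,1)→(q1,1,left)
state=q1 head=1 tape=2[1]11221_   (q1,1)→(q1,1,left)
state=q1 head=0 tape=[2]111221_   (q1,2)→(q0,1,right)
state=q0 head=1 tape=1[1]11221_   (q0,1)→(q1,2,right)
state=q1 head=2 tape=12[1]1221_   (q1,1)→(q1,1,left)
state=q1 head=1 tape=1[2]11221_   (q1,2)→(q0,1,right)
state=q0 head=2 tape=11[1]1221_   (q0,1)→(q1,2,right)
state=q1 head=3 tape=112[1]221_   (q1,1)→(q1,1,left)
state=q1 head=2 tape=11[2]1221_   (q1,2)→(q0,1,right)
state=q0 head=3 tape=111[1]221_   (q0,1)→(q1,2,right)
state=q1 head=4 tape=1112[2]21_   (q1,2)→(q0,1,right)
state=q0 head=5 tape=11121[2]1_   (q0,2)→(q1,1,right)
state=q1 head=6 tape=111211[1]_   (q1,1)→(q1,1,left)
state=q1 head=5 tape=11121[1]1_   (q1,1)→(q1,1,left)
state=q1 head=4 tape=1112[1]11_   (q1,1)→(q1,1,left)
state=q1 head=3 tape=111[2]111_   (q1,2)→(q0,1,right)
state=q0 head=4 tape=1111[1]11_   (q0,1)→(q1,2,right)
state=q1 head=5 tape=11112[1]1_   (q1,1)→(q1,1,left)
state=q1 head=4 tape=1111[2]11_   (q1,2)→(q0,1,right)
state=q0 head=5 tape=11111[1]1_   (q0,1)→(q1,2,right)
state=q1 head=6 tape=111112[1]_   (q1,1)→(q1,1,left)
state=q1 head=5 tape=11111[2]1_   (q1,2)→(q0,1,right)
state=q0 head=6 tape=111111[1]_   (q0,1)→(q1,2,right)
state=q1 head=7 tape=1111112[_]   (q1,_)→(q2,1,left)
state=q2 head=6 tape=111111[2]1   (q2,2)→(q2,1,right)
state=q2 head=7 tape=1111111[1]
M halts after 26 transitions.

26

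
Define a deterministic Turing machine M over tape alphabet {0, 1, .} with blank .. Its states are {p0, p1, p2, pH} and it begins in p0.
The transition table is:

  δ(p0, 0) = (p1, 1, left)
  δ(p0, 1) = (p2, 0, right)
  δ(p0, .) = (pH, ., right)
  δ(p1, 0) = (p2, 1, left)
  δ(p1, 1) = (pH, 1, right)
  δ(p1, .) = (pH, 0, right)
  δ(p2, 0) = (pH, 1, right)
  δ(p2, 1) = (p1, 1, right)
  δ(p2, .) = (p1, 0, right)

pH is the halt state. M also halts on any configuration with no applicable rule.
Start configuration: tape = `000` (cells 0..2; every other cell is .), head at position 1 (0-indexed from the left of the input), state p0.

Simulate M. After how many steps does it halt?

4

state=p0 head=1 tape=.0[0]0   (p0,0)→(p1,1,left)
state=p1 head=0 tape=.[0]10   (p1,0)→(p2,1,left)
state=p2 head=-1 tape=[.]110   (p2,.)→(p1,0,right)
state=p1 head=0 tape=0[1]10   (p1,1)→(pH,1,right)
state=pH head=1 tape=01[1]0
M halts after 4 transitions.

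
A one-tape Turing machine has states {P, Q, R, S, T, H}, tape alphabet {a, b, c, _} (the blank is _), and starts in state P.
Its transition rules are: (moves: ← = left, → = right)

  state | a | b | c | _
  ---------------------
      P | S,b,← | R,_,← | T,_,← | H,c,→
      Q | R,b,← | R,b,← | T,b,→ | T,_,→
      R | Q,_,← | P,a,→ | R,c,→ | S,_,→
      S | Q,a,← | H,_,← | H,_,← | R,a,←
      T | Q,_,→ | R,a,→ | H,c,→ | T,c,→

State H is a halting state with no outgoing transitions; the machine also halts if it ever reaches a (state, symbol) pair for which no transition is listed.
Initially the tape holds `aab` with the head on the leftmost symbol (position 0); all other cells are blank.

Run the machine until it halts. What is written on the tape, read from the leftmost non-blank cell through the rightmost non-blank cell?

ab

state=P head=0 tape=__[a]ab   (P,a)→(S,b,←)
state=S head=-1 tape=_[_]bab   (S,_)→(R,a,←)
state=R head=-2 tape=[_]abab   (R,_)→(S,_,→)
state=S head=-1 tape=_[a]bab   (S,a)→(Q,a,←)
state=Q head=-2 tape=[_]abab   (Q,_)→(T,_,→)
state=T head=-1 tape=_[a]bab   (T,a)→(Q,_,→)
state=Q head=0 tape=__[b]ab   (Q,b)→(R,b,←)
state=R head=-1 tape=_[_]bab   (R,_)→(S,_,→)
state=S head=0 tape=__[b]ab   (S,b)→(H,_,←)
state=H head=-1 tape=_[_]_ab
The non-blank tape span at halt is ab.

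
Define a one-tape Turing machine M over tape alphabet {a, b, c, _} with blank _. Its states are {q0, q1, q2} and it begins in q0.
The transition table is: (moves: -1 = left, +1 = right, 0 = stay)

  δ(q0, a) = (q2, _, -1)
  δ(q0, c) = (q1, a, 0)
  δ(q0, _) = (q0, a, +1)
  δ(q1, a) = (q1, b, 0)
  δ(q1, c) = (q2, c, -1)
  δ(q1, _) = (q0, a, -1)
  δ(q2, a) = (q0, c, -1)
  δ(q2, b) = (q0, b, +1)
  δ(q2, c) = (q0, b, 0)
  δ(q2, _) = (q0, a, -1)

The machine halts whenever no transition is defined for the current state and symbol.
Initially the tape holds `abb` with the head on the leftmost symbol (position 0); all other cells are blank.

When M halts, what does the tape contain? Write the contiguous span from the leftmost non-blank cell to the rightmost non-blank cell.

ab__bb

q0 | ___[a]bb   read a → write _, move -1, go to q2
q2 | __[_]_bb   read _ → write a, move -1, go to q0
q0 | _[_]a_bb   read _ → write a, move +1, go to q0
q0 | _a[a]_bb   read a → write _, move -1, go to q2
q2 | _[a]__bb   read a → write c, move -1, go to q0
q0 | [_]c__bb   read _ → write a, move +1, go to q0
q0 | a[c]__bb   read c → write a, move 0, go to q1
q1 | a[a]__bb   read a → write b, move 0, go to q1
q1 | a[b]__bb
The non-blank tape span at halt is ab__bb.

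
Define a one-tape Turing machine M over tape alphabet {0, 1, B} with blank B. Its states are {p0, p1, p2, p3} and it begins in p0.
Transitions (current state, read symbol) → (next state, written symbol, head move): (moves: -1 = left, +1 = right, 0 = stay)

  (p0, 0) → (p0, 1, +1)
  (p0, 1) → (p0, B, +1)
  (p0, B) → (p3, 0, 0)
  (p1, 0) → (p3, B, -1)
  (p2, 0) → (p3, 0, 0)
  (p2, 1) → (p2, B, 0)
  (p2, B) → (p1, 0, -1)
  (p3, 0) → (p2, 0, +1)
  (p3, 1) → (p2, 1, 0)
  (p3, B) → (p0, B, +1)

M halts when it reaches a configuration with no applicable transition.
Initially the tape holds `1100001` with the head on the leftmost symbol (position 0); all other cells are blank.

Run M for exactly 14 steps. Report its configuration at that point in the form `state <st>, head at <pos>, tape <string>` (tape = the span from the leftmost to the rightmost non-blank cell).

state p2, head at 8, tape 1111B00

p0 | [1]100001BB   read 1 → write B, move +1, go to p0
p0 | B[1]00001BB   read 1 → write B, move +1, go to p0
p0 | BB[0]0001BB   read 0 → write 1, move +1, go to p0
p0 | BB1[0]001BB   read 0 → write 1, move +1, go to p0
p0 | BB11[0]01BB   read 0 → write 1, move +1, go to p0
p0 | BB111[0]1BB   read 0 → write 1, move +1, go to p0
p0 | BB1111[1]BB   read 1 → write B, move +1, go to p0
p0 | BB1111B[B]B   read B → write 0, move 0, go to p3
p3 | BB1111B[0]B   read 0 → write 0, move +1, go to p2
p2 | BB1111B0[B]   read B → write 0, move -1, go to p1
p1 | BB1111B[0]0   read 0 → write B, move -1, go to p3
p3 | BB1111[B]B0   read B → write B, move +1, go to p0
p0 | BB1111B[B]0   read B → write 0, move 0, go to p3
p3 | BB1111B[0]0   read 0 → write 0, move +1, go to p2
p2 | BB1111B0[0]
After 14 steps: state p2, head at 8, tape 1111B00.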